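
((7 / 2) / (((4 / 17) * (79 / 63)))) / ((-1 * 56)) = -0.21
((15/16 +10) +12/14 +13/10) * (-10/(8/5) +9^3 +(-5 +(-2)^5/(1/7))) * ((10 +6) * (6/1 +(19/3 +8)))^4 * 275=11293557597959296000/567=19918091001691880.07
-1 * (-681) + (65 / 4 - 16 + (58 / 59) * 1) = 161007 / 236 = 682.23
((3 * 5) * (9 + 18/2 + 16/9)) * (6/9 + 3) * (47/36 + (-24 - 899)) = -162420995/162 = -1002598.73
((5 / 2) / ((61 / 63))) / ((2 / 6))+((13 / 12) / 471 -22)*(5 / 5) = -14.25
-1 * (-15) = 15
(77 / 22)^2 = 49 / 4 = 12.25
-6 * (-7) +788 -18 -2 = 810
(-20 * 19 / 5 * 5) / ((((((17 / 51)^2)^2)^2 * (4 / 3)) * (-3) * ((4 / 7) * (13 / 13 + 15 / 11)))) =47993715 / 104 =461478.03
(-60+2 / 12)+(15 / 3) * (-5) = -509 / 6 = -84.83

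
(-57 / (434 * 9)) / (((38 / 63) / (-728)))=546 / 31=17.61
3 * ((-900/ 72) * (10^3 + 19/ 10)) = -150285/ 4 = -37571.25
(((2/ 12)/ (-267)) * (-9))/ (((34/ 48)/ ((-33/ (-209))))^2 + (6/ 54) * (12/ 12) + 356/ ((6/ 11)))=2592/ 310461281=0.00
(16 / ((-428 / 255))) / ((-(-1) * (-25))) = 204 / 535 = 0.38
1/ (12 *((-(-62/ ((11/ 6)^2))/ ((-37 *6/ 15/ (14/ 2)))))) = -4477/ 468720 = -0.01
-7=-7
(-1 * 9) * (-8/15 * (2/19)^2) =96/1805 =0.05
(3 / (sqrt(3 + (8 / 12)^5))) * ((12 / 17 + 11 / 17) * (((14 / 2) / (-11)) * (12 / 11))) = -52164 * sqrt(2283) / 1565377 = -1.59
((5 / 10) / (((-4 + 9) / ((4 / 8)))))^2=1 / 400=0.00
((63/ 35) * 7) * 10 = 126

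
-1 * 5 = -5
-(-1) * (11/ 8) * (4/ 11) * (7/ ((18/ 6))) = 7/ 6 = 1.17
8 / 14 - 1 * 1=-3 / 7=-0.43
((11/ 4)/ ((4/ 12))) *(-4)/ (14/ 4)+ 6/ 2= -45/ 7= -6.43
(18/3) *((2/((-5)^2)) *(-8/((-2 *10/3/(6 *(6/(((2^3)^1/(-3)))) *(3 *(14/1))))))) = -40824/125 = -326.59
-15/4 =-3.75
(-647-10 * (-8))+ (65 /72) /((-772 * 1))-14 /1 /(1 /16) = -43967009 /55584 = -791.00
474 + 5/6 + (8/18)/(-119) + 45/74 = 18840170/39627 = 475.44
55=55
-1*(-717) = 717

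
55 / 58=0.95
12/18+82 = 248/3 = 82.67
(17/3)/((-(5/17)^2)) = -4913/75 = -65.51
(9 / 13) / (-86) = -9 / 1118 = -0.01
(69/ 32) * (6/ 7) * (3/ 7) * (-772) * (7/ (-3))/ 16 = 39951/ 448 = 89.18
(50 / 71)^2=2500 / 5041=0.50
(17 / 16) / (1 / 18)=153 / 8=19.12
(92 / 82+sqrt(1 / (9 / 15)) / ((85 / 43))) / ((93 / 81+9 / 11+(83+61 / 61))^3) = 375505713 * sqrt(15) / 1414729576345280+602555679 / 341199486059744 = 0.00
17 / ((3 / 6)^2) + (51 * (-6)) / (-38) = 1445 / 19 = 76.05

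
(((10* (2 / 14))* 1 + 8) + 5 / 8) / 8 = 563 / 448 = 1.26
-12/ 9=-4/ 3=-1.33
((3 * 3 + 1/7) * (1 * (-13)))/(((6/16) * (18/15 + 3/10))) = -13312/63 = -211.30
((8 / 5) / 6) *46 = 184 / 15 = 12.27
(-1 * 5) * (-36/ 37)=180/ 37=4.86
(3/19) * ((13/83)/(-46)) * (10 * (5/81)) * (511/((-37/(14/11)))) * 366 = 283656100/132860673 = 2.13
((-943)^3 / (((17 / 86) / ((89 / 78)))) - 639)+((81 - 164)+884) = -3209175927983 / 663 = -4840386015.06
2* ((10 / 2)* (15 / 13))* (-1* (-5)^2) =-3750 / 13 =-288.46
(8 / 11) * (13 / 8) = 13 / 11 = 1.18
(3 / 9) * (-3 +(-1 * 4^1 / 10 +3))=-2 / 15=-0.13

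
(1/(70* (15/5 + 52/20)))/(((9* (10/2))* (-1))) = -1/17640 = -0.00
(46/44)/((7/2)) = 23/77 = 0.30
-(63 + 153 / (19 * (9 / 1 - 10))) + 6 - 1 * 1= -949 / 19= -49.95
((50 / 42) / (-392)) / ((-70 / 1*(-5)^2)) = 1 / 576240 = 0.00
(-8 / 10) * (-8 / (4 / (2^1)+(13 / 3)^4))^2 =-0.00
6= 6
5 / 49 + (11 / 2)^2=5949 / 196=30.35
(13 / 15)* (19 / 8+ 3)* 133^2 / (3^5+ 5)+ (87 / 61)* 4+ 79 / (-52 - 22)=22629039847 / 67168320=336.90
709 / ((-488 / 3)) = -2127 / 488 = -4.36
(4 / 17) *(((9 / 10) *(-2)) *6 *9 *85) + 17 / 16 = -31087 / 16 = -1942.94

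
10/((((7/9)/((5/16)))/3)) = 675/56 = 12.05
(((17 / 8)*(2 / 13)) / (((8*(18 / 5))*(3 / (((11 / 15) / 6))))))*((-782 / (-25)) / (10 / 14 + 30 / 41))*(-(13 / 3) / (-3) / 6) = 20984579 / 8713008000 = 0.00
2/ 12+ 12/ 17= 0.87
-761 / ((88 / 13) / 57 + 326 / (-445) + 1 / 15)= 83645315 / 60141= 1390.82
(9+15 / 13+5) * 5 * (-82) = -6213.08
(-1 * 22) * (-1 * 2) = 44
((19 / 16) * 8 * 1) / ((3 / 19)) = 361 / 6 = 60.17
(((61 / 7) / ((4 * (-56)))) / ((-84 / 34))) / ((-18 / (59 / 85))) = -3599 / 5927040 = -0.00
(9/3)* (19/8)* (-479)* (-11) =300333/8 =37541.62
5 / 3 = 1.67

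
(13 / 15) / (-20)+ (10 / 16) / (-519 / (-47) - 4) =9019 / 198600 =0.05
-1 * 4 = -4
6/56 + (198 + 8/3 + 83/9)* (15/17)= 264613/1428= 185.30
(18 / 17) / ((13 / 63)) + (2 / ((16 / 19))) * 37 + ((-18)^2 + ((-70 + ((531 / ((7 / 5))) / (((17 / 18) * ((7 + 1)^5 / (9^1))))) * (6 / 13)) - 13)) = 249030237 / 745472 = 334.06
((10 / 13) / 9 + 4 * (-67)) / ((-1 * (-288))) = -15673 / 16848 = -0.93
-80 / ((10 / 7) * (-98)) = 4 / 7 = 0.57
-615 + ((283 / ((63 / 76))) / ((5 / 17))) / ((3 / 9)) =301061 / 105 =2867.25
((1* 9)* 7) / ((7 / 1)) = 9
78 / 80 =39 / 40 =0.98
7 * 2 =14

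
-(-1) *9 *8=72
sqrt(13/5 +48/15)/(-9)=-sqrt(145)/45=-0.27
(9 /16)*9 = 81 /16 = 5.06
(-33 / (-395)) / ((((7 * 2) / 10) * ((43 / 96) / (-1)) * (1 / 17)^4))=-264594528 / 23779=-11127.24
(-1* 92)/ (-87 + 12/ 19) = 1748/ 1641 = 1.07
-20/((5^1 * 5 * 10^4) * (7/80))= -4/4375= -0.00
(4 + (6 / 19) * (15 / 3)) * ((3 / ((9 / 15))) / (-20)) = -53 / 38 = -1.39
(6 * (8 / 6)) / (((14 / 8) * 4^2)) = 2 / 7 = 0.29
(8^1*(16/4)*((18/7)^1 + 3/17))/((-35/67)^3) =-3147184032/5102125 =-616.84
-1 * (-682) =682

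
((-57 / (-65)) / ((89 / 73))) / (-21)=-1387 / 40495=-0.03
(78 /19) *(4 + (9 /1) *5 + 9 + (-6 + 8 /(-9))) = 11960 /57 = 209.82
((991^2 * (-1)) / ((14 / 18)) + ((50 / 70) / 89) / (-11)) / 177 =-8653115696 / 1212981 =-7133.76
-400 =-400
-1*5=-5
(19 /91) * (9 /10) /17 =171 /15470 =0.01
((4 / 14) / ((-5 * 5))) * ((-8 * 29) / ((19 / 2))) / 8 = 116 / 3325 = 0.03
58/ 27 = 2.15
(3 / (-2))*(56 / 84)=-1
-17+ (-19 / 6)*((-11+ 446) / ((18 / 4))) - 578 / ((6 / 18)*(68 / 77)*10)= -93503 / 180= -519.46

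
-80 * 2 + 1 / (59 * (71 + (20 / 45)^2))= -54440399 / 340253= -160.00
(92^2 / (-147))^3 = -606355001344 / 3176523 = -190886.39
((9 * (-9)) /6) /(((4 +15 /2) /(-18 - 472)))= 13230 /23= 575.22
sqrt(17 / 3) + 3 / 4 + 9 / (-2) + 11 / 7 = -61 / 28 + sqrt(51) / 3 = 0.20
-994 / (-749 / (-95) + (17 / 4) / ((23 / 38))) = -4343780 / 65139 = -66.68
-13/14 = -0.93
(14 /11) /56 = 1 /44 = 0.02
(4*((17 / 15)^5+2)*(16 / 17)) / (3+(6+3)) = 47017712 / 38728125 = 1.21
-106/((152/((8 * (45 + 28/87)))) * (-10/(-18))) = -1253874/2755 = -455.13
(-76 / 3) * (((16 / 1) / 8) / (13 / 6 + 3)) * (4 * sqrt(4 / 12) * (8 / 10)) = -4864 * sqrt(3) / 465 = -18.12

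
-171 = -171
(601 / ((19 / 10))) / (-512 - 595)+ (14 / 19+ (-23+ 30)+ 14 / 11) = 2018371 / 231363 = 8.72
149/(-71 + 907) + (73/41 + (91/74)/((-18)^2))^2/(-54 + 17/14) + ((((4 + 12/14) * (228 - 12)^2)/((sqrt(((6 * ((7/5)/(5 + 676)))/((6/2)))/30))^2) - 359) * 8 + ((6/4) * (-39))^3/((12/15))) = 24184013551268361901375811591/1828302219667644336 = 13227579823.03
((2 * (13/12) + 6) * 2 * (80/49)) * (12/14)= 160/7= 22.86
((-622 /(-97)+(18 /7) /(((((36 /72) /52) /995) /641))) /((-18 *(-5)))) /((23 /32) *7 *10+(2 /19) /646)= 5685973293742864 /150950897055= 37667.70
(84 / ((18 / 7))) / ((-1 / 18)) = -588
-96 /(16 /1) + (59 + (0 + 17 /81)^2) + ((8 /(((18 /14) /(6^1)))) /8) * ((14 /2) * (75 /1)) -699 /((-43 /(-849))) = -3187465715 /282123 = -11298.14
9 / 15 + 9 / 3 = 18 / 5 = 3.60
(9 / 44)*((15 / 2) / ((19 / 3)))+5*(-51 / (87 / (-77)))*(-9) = -98477415 / 48488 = -2030.96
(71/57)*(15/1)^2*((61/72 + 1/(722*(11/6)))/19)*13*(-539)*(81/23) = -7401476566575/23979064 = -308664.11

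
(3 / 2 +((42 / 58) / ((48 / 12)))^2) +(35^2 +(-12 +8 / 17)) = 277934449 / 228752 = 1215.00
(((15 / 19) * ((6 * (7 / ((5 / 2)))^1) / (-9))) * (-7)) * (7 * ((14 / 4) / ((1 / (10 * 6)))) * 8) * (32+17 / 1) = 5944370.53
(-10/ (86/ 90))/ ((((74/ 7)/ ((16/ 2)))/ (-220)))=2772000/ 1591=1742.30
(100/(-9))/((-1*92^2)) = 25/19044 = 0.00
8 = 8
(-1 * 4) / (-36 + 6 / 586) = 1172 / 10545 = 0.11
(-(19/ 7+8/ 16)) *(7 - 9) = 45/ 7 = 6.43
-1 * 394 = -394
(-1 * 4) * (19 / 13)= -76 / 13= -5.85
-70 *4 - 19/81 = -22699/81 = -280.23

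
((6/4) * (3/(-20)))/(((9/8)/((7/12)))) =-7/60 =-0.12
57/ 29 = 1.97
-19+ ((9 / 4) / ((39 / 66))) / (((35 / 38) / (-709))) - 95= -1385499 / 455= -3045.05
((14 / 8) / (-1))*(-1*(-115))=-805 / 4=-201.25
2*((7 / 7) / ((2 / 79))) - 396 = -317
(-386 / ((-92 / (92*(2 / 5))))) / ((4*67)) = 193 / 335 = 0.58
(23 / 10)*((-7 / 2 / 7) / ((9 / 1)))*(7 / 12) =-161 / 2160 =-0.07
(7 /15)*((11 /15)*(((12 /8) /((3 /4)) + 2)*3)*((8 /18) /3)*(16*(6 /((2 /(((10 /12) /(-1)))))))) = -9856 /405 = -24.34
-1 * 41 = -41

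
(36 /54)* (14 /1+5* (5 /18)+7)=403 /27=14.93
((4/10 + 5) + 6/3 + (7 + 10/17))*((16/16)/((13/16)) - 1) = 294/85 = 3.46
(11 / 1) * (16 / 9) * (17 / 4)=748 / 9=83.11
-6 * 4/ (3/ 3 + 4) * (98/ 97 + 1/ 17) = -42312/ 8245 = -5.13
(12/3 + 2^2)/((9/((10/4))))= 20/9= 2.22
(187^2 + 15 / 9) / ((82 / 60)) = 1049120 / 41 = 25588.29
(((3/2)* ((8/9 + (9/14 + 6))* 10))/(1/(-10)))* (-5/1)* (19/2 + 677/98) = 92686.59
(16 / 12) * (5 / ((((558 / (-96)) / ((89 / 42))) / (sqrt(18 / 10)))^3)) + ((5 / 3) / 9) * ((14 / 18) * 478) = 16730 / 243 - 1443776512 * sqrt(5) / 4138416765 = 68.07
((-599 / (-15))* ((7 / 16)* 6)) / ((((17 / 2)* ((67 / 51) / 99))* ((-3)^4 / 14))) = 322861 / 2010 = 160.63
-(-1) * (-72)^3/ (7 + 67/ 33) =-6158592/ 149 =-41332.83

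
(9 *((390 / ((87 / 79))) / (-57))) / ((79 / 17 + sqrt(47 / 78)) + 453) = -317844586800 / 2601382090967 + 8904090 *sqrt(3666) / 2601382090967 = -0.12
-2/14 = -1/7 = -0.14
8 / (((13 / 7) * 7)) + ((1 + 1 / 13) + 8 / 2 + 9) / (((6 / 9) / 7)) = 3859 / 26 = 148.42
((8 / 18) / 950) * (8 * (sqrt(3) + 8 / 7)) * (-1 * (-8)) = 1024 / 29925 + 128 * sqrt(3) / 4275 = 0.09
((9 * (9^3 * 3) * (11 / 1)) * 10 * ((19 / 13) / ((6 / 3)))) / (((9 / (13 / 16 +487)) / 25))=445941601875 / 208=2143950009.01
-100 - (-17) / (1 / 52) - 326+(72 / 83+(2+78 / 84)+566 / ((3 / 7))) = 6213665 / 3486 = 1782.46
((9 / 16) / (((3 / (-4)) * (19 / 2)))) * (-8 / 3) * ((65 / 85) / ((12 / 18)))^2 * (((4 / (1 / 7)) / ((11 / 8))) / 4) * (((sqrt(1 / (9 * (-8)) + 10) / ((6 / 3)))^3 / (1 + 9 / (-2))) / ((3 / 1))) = -121511 * sqrt(1438) / 8697744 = -0.53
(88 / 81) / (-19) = -88 / 1539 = -0.06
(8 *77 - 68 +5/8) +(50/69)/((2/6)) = 101347/184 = 550.80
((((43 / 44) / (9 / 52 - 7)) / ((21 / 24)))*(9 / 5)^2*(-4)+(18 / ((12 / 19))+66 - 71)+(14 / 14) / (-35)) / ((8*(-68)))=-34977431 / 743512000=-0.05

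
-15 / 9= -5 / 3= -1.67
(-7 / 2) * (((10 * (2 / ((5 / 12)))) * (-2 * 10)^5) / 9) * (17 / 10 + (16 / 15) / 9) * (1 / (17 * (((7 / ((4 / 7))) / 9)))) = 5027840000 / 1071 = 4694528.48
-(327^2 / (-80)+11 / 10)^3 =1219589938181321 / 512000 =2382011598.01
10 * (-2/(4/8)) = -40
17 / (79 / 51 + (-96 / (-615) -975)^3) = -7469313375 / 407039913381440582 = -0.00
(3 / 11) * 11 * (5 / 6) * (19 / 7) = 95 / 14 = 6.79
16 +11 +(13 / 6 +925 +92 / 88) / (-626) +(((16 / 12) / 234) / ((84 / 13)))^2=112978739453 / 4427546508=25.52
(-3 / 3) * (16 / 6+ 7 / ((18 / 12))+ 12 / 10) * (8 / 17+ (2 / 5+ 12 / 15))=-18176 / 1275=-14.26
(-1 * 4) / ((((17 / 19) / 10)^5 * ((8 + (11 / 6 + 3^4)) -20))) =-9847.95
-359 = -359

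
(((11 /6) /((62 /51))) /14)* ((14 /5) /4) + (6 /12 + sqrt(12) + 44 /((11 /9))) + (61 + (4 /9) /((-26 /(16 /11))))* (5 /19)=2* sqrt(3) + 3191148271 /60643440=56.09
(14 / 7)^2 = 4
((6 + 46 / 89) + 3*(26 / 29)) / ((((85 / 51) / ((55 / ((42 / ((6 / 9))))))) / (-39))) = -3397966 / 18067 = -188.08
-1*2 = -2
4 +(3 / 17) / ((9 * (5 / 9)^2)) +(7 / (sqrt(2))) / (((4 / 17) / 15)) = 1727 / 425 +1785 * sqrt(2) / 8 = 319.61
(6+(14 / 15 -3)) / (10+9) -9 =-2506 / 285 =-8.79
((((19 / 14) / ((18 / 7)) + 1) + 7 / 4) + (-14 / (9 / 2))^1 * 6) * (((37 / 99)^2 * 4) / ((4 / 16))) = -3033704 / 88209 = -34.39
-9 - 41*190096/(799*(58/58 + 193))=-4594495/77503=-59.28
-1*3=-3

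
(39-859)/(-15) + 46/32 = 2693/48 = 56.10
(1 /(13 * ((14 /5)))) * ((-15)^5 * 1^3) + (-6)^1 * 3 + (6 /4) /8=-30400935 /1456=-20879.76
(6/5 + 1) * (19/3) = 209/15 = 13.93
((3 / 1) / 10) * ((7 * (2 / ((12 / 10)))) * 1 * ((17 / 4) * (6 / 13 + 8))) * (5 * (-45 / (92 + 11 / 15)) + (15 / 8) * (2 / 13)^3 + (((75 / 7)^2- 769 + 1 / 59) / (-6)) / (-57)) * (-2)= 941498012589475 / 863303179284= 1090.58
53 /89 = 0.60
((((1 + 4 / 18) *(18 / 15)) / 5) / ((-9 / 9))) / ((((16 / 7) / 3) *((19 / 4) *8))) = -0.01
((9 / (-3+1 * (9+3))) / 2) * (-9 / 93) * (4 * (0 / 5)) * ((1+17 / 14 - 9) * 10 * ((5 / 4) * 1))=0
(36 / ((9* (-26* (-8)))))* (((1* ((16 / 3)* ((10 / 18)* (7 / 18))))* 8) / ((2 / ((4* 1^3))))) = 1120 / 3159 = 0.35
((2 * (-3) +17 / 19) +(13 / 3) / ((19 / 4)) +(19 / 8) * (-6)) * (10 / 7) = -21025 / 798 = -26.35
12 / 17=0.71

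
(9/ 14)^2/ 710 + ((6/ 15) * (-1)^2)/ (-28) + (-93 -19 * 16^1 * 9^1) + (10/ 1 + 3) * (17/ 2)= -378308367/ 139160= -2718.51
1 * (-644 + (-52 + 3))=-693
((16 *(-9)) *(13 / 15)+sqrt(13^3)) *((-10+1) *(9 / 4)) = 12636 / 5 - 1053 *sqrt(13) / 4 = 1578.04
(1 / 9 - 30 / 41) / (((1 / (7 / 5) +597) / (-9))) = 1603 / 171544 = 0.01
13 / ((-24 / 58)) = -377 / 12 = -31.42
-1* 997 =-997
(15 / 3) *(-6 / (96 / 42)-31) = -1345 / 8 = -168.12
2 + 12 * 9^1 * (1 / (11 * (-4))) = -5 / 11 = -0.45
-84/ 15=-28/ 5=-5.60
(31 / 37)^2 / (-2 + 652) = 961 / 889850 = 0.00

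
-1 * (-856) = 856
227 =227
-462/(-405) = 154/135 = 1.14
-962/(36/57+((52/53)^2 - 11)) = 51342902/501997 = 102.28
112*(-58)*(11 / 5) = -71456 / 5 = -14291.20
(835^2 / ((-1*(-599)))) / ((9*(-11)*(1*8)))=-697225 / 474408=-1.47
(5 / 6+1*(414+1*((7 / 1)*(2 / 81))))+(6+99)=84241 / 162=520.01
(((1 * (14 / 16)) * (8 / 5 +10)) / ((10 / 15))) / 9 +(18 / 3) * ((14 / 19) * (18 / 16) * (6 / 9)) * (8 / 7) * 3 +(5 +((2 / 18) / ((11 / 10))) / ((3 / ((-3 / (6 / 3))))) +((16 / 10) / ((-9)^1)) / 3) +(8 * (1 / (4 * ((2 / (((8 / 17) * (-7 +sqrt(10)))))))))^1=8 * sqrt(10) / 17 +56239379 / 3837240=16.14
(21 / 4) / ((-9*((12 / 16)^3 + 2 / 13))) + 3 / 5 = -0.41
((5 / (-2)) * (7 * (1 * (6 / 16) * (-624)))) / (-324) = -455 / 36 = -12.64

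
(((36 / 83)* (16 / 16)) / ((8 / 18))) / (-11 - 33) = -81 / 3652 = -0.02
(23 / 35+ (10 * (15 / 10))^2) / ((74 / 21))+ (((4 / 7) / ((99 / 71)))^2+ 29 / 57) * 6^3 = 13142538271 / 62521305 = 210.21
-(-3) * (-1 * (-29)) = 87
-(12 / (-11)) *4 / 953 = 48 / 10483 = 0.00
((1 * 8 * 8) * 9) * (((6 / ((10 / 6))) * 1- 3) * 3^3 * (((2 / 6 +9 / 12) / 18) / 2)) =1404 / 5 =280.80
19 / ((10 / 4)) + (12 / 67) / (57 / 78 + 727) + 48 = 117474702 / 2112845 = 55.60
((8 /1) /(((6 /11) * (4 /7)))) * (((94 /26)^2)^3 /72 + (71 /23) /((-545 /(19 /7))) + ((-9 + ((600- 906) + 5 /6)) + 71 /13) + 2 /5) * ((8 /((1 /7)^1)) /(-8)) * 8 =398578.11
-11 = -11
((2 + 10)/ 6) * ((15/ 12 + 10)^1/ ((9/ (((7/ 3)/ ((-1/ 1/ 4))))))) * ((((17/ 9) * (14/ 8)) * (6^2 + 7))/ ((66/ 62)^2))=-172110295/ 58806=-2926.75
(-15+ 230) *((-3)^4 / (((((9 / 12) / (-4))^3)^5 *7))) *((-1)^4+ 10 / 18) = -310950947192597.86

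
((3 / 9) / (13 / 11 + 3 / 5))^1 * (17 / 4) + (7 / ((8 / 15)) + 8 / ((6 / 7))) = 13673 / 588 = 23.25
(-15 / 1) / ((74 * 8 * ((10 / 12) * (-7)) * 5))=9 / 10360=0.00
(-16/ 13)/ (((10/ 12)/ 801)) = -76896/ 65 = -1183.02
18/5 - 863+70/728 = -223419/260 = -859.30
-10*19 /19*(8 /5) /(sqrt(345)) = -16*sqrt(345) /345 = -0.86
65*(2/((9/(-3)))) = -130/3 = -43.33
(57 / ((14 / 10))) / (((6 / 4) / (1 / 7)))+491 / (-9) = -22349 / 441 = -50.68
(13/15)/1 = 13/15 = 0.87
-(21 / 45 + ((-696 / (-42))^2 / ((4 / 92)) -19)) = -4628698 / 735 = -6297.55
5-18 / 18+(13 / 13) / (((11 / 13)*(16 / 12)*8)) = 1447 / 352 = 4.11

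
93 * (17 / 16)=1581 / 16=98.81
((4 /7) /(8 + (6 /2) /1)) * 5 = 20 /77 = 0.26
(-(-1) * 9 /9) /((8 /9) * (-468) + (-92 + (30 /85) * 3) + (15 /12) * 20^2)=-17 /118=-0.14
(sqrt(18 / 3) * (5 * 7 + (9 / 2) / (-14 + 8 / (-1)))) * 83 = 127073 * sqrt(6) / 44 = 7074.18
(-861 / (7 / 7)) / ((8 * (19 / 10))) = -4305 / 76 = -56.64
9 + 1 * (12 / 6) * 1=11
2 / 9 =0.22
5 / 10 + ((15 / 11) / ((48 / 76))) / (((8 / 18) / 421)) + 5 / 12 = 1080349 / 528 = 2046.12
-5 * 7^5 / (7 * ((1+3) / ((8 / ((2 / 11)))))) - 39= -132094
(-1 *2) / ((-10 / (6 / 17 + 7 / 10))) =0.21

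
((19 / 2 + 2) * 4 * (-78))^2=12873744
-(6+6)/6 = -2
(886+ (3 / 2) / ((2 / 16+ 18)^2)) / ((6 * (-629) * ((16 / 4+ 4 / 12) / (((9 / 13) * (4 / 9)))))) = -2865884 / 171921425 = -0.02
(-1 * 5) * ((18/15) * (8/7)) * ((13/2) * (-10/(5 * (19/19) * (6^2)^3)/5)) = 13/34020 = 0.00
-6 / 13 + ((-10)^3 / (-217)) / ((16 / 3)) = 2271 / 5642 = 0.40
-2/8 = -1/4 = -0.25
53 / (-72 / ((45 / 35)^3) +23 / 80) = -343440 / 217657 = -1.58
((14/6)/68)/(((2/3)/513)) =3591/136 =26.40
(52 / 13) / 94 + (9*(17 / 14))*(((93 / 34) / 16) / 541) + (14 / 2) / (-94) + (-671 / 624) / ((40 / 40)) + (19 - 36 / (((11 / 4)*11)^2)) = 116148599726129 / 6504418624704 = 17.86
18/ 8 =9/ 4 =2.25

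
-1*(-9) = 9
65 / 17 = 3.82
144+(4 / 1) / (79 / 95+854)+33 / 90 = 351727579 / 2436270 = 144.37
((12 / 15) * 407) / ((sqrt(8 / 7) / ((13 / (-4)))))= -5291 * sqrt(14) / 20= -989.86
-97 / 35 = -2.77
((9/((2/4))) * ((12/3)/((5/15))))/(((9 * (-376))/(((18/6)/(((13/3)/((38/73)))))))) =-1026/44603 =-0.02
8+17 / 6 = 65 / 6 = 10.83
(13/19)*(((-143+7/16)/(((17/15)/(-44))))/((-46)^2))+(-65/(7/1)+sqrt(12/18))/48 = sqrt(6)/144+45820645/28705656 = 1.61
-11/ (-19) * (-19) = -11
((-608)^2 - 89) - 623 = 368952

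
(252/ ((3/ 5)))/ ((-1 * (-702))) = 70/ 117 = 0.60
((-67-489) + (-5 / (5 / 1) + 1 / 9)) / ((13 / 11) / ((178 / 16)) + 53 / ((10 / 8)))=-13.10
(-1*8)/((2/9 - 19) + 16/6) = 72/145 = 0.50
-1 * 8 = -8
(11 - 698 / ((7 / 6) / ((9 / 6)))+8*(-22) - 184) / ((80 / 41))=-71545 / 112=-638.79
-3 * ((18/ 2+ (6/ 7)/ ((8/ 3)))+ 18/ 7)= -999/ 28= -35.68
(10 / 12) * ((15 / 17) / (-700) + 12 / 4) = 2379 / 952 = 2.50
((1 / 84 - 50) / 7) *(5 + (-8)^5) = 45857279 / 196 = 233965.71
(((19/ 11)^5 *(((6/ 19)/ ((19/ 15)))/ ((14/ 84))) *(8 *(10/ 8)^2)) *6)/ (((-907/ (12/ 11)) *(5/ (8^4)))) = -2730781900800/ 1606805827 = -1699.51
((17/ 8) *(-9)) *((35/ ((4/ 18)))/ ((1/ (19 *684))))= -156585555/ 4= -39146388.75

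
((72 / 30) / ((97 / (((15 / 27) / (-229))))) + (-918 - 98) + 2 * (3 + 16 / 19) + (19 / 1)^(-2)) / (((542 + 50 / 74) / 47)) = -42182338840337 / 483034057641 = -87.33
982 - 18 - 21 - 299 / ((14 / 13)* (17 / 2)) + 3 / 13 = 1408647 / 1547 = 910.57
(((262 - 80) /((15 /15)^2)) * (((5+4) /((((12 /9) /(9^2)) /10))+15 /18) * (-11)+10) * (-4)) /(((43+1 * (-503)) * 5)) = -1313494 /69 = -19036.14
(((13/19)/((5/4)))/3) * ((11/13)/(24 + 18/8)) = 176/29925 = 0.01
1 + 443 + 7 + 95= 546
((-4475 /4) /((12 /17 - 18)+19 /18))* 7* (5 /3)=7987875 /9938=803.77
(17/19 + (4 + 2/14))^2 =448900/17689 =25.38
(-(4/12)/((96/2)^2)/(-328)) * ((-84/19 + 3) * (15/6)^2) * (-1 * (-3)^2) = 225/6381568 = 0.00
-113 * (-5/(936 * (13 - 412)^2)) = 565/149012136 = 0.00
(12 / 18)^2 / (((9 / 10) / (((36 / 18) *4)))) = 320 / 81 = 3.95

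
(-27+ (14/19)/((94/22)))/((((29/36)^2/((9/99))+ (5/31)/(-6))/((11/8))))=-1323432594/255130993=-5.19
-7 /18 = -0.39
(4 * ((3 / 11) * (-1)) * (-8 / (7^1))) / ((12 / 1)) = 8 / 77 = 0.10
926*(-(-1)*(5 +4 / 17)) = 82414 / 17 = 4847.88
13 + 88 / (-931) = 12015 / 931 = 12.91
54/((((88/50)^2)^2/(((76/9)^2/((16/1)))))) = 141015625/5622144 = 25.08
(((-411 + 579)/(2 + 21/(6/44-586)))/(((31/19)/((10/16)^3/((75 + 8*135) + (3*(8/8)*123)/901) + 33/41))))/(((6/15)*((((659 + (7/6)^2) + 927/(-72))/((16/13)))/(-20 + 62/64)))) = -826531315948076398065/216539140625224548352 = -3.82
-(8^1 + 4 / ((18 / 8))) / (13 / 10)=-880 / 117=-7.52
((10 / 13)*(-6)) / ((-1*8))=15 / 26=0.58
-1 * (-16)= 16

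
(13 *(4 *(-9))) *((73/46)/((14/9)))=-76869/161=-477.45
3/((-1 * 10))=-3/10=-0.30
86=86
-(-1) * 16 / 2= 8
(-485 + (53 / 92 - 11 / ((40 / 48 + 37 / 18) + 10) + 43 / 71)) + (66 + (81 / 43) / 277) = -236156001790 / 564069227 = -418.66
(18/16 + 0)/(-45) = -1/40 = -0.02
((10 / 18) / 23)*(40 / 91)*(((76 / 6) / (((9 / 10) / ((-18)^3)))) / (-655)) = 364800 / 274183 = 1.33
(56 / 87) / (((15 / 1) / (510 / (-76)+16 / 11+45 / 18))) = -3584 / 30305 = -0.12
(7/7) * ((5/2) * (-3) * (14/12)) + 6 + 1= -7/4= -1.75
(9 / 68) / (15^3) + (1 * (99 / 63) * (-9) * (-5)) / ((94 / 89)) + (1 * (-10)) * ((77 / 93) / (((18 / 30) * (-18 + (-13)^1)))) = 1630152177257 / 24186928500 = 67.40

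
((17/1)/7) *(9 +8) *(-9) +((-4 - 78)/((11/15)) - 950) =-110371/77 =-1433.39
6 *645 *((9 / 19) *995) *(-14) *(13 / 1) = -6307364700 / 19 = -331966563.16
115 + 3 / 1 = 118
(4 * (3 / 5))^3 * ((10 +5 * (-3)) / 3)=-576 / 25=-23.04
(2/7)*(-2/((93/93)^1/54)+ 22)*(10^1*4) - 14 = -6978/7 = -996.86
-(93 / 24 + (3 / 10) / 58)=-4501 / 1160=-3.88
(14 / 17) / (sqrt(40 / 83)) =7*sqrt(830) / 170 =1.19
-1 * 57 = -57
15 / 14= 1.07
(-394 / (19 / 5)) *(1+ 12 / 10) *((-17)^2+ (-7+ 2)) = -1230856 / 19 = -64781.89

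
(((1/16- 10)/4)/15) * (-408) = 2703/40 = 67.58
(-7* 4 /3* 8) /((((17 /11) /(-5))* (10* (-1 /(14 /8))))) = -42.27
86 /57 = 1.51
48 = 48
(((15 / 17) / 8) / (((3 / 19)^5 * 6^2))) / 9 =12380495 / 3569184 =3.47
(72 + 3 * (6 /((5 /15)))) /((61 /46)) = 5796 /61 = 95.02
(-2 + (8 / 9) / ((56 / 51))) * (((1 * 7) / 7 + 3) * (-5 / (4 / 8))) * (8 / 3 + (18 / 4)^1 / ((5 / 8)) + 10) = 59600 / 63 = 946.03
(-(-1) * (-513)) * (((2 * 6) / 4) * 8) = -12312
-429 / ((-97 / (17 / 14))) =7293 / 1358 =5.37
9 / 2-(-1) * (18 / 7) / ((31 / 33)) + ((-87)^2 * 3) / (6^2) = 553773 / 868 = 637.99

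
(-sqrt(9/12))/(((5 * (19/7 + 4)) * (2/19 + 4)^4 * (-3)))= 912247 * sqrt(3)/52191228960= 0.00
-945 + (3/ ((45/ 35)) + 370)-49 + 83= -538.67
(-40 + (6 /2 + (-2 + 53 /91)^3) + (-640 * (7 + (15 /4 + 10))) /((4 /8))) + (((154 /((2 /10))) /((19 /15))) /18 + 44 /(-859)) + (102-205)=-984013398632350 /36897096873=-26669.13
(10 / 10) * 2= 2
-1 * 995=-995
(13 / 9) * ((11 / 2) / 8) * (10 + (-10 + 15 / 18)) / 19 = 0.04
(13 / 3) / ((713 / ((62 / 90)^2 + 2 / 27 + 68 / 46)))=1227239 / 99623925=0.01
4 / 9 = 0.44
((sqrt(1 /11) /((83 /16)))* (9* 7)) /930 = 168* sqrt(11) /141515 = 0.00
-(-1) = 1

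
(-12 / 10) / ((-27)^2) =-2 / 1215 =-0.00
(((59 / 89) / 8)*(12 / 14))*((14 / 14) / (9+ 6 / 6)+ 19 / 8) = 17523 / 99680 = 0.18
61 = 61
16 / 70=0.23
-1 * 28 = -28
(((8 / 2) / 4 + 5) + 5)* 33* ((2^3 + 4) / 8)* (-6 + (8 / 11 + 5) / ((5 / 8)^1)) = 8613 / 5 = 1722.60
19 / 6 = 3.17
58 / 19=3.05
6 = 6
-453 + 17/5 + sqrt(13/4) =-2248/5 + sqrt(13)/2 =-447.80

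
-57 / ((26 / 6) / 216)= -36936 / 13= -2841.23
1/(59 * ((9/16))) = 0.03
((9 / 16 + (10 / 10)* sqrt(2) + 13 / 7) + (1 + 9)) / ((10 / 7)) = 7* sqrt(2) / 10 + 1391 / 160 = 9.68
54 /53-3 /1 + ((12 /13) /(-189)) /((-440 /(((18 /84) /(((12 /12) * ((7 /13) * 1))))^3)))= -76095346329 /38410045520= -1.98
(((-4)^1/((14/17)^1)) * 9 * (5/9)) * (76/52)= -3230/91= -35.49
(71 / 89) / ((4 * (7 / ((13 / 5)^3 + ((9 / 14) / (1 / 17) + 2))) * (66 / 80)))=344563 / 327075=1.05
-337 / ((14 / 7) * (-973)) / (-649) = -0.00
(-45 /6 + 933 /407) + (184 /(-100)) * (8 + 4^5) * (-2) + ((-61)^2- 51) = 151862941 /20350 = 7462.55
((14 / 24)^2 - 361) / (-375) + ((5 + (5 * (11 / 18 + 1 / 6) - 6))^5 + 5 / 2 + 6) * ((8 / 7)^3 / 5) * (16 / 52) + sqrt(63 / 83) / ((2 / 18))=27 * sqrt(581) / 83 + 2130170932571 / 105319796400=28.07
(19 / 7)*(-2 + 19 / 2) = 285 / 14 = 20.36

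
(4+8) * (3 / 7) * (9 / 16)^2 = 729 / 448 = 1.63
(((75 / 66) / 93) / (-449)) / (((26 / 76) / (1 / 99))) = -475 / 591153849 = -0.00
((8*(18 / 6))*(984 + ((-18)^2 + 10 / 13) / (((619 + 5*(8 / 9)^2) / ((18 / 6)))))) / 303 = 78.06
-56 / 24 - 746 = -2245 / 3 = -748.33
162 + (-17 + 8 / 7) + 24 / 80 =10251 / 70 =146.44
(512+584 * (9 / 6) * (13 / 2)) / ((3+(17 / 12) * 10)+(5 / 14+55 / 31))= 4040106 / 12563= 321.59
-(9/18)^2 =-1/4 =-0.25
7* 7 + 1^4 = 50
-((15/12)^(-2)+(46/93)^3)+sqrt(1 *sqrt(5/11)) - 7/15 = -24687277/20108925+11^(3/4) *5^(1/4)/11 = -0.41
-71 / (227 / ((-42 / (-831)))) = -994 / 62879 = -0.02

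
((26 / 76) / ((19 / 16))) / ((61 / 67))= 6968 / 22021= 0.32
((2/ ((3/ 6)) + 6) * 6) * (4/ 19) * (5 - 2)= 720/ 19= 37.89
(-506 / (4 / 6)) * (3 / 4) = -2277 / 4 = -569.25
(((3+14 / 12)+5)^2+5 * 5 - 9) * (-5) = -18005 / 36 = -500.14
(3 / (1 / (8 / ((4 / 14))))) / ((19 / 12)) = 1008 / 19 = 53.05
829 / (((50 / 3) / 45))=22383 / 10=2238.30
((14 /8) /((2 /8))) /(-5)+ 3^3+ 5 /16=2073 /80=25.91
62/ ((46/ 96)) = 2976/ 23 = 129.39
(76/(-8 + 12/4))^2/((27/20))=23104/135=171.14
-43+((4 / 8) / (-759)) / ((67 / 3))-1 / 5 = -7322837 / 169510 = -43.20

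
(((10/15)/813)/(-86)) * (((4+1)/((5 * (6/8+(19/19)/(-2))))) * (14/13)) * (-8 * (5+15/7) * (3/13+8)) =342400/17724213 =0.02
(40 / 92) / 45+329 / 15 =22711 / 1035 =21.94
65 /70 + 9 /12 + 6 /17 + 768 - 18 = 357967 /476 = 752.03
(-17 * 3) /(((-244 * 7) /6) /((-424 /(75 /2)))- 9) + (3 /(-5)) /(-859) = -92854503 /29459405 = -3.15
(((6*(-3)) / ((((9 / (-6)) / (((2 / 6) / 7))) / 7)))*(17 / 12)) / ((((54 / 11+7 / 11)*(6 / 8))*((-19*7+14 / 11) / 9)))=-8228 / 88389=-0.09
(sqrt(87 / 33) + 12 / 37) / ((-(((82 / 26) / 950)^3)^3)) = -39768542160856164291950.49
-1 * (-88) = 88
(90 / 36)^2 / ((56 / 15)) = 375 / 224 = 1.67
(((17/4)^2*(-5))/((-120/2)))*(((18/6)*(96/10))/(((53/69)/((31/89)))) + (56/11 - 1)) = 428635263/16603840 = 25.82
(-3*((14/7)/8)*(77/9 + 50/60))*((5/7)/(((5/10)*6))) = -1.68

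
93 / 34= 2.74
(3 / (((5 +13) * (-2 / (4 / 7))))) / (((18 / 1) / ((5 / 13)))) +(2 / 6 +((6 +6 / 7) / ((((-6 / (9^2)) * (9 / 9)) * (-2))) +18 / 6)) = 243823 / 4914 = 49.62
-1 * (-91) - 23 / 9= 796 / 9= 88.44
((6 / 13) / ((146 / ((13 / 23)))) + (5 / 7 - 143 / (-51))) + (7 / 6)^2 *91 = 916231399 / 7192836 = 127.38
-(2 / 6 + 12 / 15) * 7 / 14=-17 / 30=-0.57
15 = 15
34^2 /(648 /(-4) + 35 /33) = -38148 /5311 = -7.18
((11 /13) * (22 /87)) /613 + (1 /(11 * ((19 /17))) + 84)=12183464197 /144900327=84.08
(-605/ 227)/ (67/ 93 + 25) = -56265/ 542984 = -0.10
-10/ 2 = -5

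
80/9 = 8.89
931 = 931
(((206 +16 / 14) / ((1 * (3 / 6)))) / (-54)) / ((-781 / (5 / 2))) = 3625 / 147609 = 0.02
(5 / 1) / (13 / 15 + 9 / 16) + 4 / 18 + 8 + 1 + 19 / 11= 490612 / 33957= 14.45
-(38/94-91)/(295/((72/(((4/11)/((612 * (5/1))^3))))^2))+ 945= 27409088438952242548841020485/2773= 9884272787216820248410033.00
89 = 89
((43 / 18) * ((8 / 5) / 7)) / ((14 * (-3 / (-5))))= 86 / 1323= 0.07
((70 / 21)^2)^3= 1000000 / 729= 1371.74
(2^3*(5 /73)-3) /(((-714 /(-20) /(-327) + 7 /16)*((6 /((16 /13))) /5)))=-62435200 /8150961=-7.66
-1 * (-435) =435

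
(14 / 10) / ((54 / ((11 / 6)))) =77 / 1620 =0.05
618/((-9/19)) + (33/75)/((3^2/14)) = -293396/225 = -1303.98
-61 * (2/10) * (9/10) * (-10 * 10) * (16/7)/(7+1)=2196/7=313.71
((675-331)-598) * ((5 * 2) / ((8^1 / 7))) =-4445 / 2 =-2222.50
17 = 17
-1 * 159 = -159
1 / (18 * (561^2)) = 1 / 5664978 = 0.00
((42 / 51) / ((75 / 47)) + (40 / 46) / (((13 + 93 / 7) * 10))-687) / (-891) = 1852056047 / 2403828900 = 0.77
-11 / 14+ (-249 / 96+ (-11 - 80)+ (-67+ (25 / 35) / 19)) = -686671 / 4256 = -161.34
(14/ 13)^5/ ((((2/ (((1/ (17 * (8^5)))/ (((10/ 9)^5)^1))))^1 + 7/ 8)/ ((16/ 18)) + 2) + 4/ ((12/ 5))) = 32262064128/ 47275759226383909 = 0.00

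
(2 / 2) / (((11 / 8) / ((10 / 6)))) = 40 / 33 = 1.21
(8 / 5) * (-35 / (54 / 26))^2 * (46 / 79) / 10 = 1523704 / 57591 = 26.46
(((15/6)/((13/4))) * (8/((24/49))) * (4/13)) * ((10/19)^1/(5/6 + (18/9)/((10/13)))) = 196000/330733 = 0.59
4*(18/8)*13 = 117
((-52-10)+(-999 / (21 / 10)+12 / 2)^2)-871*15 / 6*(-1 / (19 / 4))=205777004 / 931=221027.93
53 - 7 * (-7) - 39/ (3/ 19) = -145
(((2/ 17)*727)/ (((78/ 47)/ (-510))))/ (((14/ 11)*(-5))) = 375859/ 91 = 4130.32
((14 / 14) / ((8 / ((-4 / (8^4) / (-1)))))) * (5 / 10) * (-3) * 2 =-3 / 8192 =-0.00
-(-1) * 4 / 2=2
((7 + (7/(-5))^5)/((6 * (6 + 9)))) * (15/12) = 1267/56250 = 0.02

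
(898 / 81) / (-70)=-449 / 2835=-0.16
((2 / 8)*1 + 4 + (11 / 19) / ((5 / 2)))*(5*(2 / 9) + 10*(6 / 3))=1703 / 18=94.61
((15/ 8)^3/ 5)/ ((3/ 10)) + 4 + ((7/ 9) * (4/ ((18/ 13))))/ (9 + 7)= 176981/ 20736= 8.53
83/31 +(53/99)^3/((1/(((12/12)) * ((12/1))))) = 45305687/10026423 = 4.52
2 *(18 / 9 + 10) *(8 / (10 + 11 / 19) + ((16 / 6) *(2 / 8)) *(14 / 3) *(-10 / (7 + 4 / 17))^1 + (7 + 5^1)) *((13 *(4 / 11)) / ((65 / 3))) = 20070272 / 453255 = 44.28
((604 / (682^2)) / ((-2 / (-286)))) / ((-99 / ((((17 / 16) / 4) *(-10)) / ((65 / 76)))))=48773 / 8372232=0.01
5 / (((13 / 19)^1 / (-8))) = -760 / 13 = -58.46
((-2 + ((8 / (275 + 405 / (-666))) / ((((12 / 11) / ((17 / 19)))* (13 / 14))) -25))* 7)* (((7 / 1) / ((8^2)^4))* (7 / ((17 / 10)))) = -139208152153 / 429131128897536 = -0.00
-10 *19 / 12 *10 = -475 / 3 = -158.33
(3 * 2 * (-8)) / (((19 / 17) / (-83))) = 67728 / 19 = 3564.63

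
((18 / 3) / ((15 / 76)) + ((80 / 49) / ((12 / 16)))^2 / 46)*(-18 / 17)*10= -322.97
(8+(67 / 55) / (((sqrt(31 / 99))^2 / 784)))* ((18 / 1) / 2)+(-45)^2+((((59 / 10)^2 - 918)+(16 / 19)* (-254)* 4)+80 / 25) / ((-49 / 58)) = 6514641607 / 206150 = 31601.46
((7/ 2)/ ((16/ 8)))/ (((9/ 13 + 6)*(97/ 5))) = 0.01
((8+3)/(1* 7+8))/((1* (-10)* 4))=-11/600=-0.02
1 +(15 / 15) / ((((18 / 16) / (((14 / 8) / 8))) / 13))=127 / 36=3.53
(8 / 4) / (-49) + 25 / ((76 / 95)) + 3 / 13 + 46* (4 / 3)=709159 / 7644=92.77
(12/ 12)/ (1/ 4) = 4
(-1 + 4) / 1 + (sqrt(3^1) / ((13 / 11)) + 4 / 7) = 11 *sqrt(3) / 13 + 25 / 7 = 5.04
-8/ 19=-0.42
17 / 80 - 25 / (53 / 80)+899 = 3652661 / 4240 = 861.48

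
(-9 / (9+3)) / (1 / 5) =-15 / 4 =-3.75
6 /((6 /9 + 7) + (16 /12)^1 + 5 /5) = 3 /5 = 0.60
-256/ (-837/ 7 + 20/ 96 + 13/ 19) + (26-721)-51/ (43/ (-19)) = -10918908332/ 16289389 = -670.31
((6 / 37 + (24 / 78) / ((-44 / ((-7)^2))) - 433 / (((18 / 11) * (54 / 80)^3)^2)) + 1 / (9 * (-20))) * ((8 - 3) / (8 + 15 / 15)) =-5677906541054797591 / 5977338710083884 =-949.91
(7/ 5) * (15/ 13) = 21/ 13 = 1.62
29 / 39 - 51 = -1960 / 39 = -50.26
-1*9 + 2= -7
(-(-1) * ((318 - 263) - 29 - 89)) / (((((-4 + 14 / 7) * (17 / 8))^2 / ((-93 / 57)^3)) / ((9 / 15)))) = 90087984 / 9911255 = 9.09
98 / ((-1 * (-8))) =12.25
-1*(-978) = 978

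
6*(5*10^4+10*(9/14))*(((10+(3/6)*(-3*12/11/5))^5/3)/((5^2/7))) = 5966807561570379776/2516421875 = 2371147549.16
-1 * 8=-8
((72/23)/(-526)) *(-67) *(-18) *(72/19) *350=-1094083200/114931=-9519.48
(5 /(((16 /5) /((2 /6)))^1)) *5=125 /48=2.60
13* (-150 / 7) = -1950 / 7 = -278.57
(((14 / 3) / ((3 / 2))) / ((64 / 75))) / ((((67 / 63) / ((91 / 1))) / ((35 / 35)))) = 334425 / 1072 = 311.96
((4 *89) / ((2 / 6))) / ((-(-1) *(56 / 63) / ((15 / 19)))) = 36045 / 38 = 948.55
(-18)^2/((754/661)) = 107082/377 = 284.04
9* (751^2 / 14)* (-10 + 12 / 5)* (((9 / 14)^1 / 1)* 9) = -7811977851 / 490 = -15942811.94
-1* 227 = -227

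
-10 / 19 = -0.53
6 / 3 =2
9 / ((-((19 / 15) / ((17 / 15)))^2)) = -2601 / 361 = -7.20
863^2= 744769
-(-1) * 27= 27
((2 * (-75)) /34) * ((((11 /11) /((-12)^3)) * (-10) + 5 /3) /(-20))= 425 /1152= 0.37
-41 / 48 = -0.85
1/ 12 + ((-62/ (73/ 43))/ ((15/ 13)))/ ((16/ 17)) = -293863/ 8760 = -33.55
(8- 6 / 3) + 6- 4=8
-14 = -14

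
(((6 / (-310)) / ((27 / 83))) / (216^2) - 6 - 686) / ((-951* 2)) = 0.36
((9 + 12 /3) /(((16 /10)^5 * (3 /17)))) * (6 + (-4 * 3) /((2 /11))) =-421.52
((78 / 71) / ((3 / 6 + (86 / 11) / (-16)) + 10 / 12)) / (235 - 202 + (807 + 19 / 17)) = 350064 / 226396067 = 0.00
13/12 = 1.08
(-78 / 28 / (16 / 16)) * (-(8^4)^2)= 46736530.29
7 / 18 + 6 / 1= 115 / 18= 6.39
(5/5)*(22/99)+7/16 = 95/144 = 0.66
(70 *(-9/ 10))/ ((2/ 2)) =-63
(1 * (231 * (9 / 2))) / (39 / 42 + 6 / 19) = 835.37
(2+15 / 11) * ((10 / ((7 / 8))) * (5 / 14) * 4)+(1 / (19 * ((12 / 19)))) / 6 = 2131739 / 38808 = 54.93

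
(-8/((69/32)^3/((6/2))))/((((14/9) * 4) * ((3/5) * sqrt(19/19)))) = -163840/255507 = -0.64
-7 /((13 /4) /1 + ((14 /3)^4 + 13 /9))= -2268 /155185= -0.01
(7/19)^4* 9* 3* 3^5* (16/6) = 42007896/130321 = 322.34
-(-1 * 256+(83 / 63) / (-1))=16211 / 63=257.32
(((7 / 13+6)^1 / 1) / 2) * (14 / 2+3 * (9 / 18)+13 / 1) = 3655 / 52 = 70.29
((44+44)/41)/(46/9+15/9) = 792/2501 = 0.32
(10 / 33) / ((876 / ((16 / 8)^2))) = 10 / 7227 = 0.00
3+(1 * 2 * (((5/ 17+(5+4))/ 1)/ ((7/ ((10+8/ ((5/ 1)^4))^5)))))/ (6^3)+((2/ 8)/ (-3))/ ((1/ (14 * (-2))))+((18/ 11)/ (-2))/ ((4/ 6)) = 132829918321263962159/ 107002258300781250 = 1241.37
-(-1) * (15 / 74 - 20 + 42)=1643 / 74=22.20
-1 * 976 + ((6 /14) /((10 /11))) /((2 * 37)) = -5055647 /5180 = -975.99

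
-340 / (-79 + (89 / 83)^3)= 48601895 / 11116551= 4.37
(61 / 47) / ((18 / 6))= 61 / 141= 0.43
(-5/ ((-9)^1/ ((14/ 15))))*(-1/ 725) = -0.00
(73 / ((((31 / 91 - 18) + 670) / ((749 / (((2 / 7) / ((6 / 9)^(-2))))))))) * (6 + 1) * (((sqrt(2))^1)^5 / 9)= 243804743 * sqrt(2) / 118726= 2904.10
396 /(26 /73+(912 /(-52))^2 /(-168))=-8549541 /31840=-268.52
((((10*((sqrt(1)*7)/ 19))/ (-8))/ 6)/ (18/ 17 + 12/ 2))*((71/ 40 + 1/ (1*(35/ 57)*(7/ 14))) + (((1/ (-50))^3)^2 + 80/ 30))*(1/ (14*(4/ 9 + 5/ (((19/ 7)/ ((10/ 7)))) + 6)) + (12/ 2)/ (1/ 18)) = -2239620620721742907/ 247699200000000000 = -9.04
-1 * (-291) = 291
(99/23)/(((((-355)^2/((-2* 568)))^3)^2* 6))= 276824064/719313117720458984375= 0.00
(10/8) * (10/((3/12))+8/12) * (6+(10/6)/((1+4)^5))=686311/2250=305.03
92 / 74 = 46 / 37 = 1.24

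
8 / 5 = 1.60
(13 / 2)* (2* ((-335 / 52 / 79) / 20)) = -67 / 1264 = -0.05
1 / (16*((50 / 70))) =7 / 80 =0.09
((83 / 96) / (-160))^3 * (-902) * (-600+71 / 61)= -9419950102673 / 110528299008000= -0.09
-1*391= -391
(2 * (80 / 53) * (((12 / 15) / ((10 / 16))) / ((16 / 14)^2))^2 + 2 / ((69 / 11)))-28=-11328398 / 457125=-24.78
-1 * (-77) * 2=154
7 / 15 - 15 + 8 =-98 / 15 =-6.53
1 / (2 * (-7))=-1 / 14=-0.07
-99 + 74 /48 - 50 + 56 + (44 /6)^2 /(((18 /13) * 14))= -402271 /4536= -88.68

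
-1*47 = -47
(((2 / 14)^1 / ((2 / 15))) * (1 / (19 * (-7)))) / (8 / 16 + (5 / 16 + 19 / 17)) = -136 / 32585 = -0.00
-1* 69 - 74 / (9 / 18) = -217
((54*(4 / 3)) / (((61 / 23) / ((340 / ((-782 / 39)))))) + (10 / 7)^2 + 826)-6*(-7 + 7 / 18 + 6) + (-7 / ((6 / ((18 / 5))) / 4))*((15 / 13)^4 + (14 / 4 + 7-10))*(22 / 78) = 360.61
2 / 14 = 1 / 7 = 0.14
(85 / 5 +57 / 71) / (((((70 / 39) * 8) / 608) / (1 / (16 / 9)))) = 1053702 / 2485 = 424.02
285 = 285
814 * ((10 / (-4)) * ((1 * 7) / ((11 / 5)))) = -6475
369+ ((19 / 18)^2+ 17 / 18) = 120223 / 324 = 371.06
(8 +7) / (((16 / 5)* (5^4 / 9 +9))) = 675 / 11296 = 0.06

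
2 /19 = 0.11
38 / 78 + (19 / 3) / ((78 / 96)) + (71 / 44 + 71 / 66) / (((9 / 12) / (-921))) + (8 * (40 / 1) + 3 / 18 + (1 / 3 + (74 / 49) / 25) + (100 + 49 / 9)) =-9044144999 / 3153150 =-2868.29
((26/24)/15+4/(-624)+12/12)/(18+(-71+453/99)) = -13717/623220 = -0.02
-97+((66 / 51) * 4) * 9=-857 / 17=-50.41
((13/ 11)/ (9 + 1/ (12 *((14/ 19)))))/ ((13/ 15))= 2520/ 16841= 0.15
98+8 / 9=890 / 9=98.89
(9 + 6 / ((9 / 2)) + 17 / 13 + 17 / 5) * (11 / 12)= 32263 / 2340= 13.79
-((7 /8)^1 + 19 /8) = -13 /4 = -3.25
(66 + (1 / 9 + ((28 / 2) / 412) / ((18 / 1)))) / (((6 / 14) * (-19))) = -1716029 / 211356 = -8.12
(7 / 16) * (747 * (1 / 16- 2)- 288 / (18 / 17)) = -192563 / 256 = -752.20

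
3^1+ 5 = 8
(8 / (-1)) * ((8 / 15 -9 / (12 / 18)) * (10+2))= 6224 / 5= 1244.80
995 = 995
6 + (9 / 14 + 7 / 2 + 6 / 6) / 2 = 60 / 7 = 8.57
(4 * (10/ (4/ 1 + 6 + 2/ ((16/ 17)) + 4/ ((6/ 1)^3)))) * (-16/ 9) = -15360/ 2623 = -5.86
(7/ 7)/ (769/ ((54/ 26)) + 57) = 27/ 11536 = 0.00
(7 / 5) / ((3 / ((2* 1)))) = 14 / 15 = 0.93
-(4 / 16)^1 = -1 / 4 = -0.25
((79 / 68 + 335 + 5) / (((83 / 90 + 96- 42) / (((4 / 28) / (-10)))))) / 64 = -208791 / 150583552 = -0.00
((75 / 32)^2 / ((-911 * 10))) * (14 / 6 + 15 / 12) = -16125 / 7462912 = -0.00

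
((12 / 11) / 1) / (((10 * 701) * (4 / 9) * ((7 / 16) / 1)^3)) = 55296 / 13224365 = 0.00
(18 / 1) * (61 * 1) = 1098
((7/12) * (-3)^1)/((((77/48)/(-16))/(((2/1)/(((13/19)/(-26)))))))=-14592/11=-1326.55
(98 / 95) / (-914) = -49 / 43415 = -0.00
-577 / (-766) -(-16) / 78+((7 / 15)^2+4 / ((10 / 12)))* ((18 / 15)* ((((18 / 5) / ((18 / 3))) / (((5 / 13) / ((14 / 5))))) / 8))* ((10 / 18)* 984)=55957921881 / 31118750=1798.21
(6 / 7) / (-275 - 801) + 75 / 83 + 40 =12785321 / 312578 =40.90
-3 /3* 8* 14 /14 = -8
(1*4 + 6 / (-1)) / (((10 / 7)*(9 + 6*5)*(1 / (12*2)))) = -56 / 65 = -0.86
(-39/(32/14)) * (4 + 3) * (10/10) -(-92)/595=-1135573/9520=-119.28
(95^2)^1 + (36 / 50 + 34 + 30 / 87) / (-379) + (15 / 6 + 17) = 4970354131 / 549550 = 9044.41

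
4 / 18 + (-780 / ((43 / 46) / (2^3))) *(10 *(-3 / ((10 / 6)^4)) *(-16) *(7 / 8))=-3515434138 / 9675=-363352.37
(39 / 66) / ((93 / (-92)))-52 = -53794 / 1023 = -52.58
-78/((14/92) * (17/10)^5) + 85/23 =-7407585085/228596977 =-32.40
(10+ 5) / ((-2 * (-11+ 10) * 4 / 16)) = 30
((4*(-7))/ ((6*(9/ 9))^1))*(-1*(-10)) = -140/ 3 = -46.67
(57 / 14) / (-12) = -19 / 56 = -0.34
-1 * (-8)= 8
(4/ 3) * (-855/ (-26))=570/ 13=43.85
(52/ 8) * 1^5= 13/ 2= 6.50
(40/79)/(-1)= -40/79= -0.51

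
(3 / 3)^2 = 1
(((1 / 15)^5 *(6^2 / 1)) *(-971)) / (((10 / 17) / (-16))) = 528224 / 421875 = 1.25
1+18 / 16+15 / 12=27 / 8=3.38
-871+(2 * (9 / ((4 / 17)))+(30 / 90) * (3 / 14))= -5561 / 7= -794.43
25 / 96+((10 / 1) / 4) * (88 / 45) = 1483 / 288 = 5.15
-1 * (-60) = 60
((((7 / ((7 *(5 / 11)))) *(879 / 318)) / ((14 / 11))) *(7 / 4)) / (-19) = -35453 / 80560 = -0.44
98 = 98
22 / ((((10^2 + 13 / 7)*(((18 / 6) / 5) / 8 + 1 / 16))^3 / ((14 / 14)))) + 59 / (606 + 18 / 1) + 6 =6.10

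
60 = 60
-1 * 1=-1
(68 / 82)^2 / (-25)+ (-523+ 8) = -21644031 / 42025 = -515.03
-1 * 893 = -893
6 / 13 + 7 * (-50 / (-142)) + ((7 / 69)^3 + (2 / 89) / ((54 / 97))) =80087450099 / 26986028823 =2.97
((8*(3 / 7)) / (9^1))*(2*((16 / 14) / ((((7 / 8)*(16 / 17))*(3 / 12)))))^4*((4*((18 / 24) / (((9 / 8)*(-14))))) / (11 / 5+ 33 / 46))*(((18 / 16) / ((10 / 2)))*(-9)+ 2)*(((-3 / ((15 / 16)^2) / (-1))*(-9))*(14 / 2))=-2031.36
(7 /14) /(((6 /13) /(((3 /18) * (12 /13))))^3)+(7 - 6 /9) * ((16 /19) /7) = 295 /378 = 0.78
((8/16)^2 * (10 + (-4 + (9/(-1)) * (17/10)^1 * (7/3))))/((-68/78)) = 11583/1360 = 8.52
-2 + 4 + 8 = 10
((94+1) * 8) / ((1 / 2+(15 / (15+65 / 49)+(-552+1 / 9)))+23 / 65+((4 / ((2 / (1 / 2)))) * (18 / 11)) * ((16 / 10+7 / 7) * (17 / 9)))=-156499200 / 111625099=-1.40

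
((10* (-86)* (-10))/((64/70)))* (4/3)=37625/3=12541.67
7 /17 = 0.41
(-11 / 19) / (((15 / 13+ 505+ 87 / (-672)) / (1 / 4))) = -8008 / 27997317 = -0.00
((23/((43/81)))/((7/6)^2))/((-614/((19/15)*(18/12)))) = -318573/3234245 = -0.10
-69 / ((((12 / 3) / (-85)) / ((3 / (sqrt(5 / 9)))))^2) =-8076105 / 16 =-504756.56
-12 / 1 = -12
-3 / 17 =-0.18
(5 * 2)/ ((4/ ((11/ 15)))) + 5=41/ 6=6.83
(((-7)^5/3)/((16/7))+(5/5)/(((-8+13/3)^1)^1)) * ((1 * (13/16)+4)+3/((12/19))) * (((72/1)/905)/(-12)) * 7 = 1386177093/1274240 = 1087.85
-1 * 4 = -4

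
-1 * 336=-336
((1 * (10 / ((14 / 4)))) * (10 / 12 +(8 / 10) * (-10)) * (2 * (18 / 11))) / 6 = -11.17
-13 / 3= -4.33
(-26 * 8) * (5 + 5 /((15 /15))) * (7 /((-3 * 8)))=1820 /3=606.67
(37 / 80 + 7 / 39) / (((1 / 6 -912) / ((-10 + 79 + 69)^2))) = -9536283 / 711230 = -13.41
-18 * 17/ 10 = -153/ 5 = -30.60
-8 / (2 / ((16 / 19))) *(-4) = 256 / 19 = 13.47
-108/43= -2.51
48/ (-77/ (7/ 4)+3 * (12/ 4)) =-48/ 35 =-1.37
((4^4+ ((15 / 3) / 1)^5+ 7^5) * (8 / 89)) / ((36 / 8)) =323008 / 801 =403.26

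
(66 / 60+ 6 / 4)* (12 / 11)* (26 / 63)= 1.17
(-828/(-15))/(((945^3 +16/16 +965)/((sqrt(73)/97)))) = 92 * sqrt(73)/136432050545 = 0.00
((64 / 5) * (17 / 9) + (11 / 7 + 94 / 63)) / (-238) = -8581 / 74970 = -0.11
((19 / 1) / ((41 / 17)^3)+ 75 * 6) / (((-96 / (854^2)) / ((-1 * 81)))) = 277745616.39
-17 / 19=-0.89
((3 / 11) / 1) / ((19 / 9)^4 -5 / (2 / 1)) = 39366 / 2506207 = 0.02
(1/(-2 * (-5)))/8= 0.01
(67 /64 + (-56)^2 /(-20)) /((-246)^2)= -49841 /19365120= -0.00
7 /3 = 2.33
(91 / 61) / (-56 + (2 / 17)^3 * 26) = -447083 / 16770120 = -0.03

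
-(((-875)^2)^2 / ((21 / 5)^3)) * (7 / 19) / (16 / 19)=-1495361328125 / 432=-3461484555.84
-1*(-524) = 524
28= 28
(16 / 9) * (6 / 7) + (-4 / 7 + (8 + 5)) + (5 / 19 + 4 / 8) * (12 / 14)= 5828 / 399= 14.61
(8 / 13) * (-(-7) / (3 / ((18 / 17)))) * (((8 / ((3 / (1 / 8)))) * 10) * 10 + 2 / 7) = 11296 / 221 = 51.11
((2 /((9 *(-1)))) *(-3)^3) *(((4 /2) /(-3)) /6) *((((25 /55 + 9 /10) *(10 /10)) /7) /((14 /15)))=-149 /1078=-0.14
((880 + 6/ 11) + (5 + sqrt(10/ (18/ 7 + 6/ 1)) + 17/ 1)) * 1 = sqrt(42)/ 6 + 9928/ 11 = 903.63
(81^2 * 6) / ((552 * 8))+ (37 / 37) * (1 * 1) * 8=12449 / 736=16.91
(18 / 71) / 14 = 0.02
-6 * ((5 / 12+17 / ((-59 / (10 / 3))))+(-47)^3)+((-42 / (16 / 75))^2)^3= 900607097117872844843 / 15466496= 58229549674203.70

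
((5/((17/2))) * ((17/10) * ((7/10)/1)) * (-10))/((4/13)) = -91/4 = -22.75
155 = 155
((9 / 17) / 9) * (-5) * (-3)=15 / 17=0.88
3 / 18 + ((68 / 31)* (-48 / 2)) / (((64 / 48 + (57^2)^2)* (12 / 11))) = 981681289 / 5890249302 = 0.17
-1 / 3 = -0.33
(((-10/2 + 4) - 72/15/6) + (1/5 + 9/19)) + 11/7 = 296/665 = 0.45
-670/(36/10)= -1675/9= -186.11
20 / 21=0.95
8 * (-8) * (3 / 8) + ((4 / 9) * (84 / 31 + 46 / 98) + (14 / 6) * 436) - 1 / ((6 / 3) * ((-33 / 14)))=149622835 / 150381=994.96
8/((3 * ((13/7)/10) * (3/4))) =2240/117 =19.15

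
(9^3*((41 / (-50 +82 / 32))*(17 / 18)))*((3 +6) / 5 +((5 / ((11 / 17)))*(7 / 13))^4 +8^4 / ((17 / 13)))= -1080863180293184208 / 528974425265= -2043318.41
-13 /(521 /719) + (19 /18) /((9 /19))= -1326133 /84402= -15.71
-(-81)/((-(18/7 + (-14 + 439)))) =-567/2993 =-0.19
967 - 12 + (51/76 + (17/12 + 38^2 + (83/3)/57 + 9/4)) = 1644215/684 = 2403.82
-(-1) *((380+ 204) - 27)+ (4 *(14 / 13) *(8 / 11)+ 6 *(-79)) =12317 / 143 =86.13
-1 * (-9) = 9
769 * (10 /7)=7690 /7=1098.57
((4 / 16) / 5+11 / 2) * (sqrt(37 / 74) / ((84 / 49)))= 2.29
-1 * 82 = -82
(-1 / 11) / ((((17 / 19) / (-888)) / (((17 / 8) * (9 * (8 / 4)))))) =37962 / 11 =3451.09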